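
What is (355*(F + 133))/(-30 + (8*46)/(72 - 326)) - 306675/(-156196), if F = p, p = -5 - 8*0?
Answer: -450081756265/311923412 ≈ -1442.9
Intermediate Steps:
p = -5 (p = -5 + 0 = -5)
F = -5
(355*(F + 133))/(-30 + (8*46)/(72 - 326)) - 306675/(-156196) = (355*(-5 + 133))/(-30 + (8*46)/(72 - 326)) - 306675/(-156196) = (355*128)/(-30 + 368/(-254)) - 306675*(-1/156196) = 45440/(-30 - 1/254*368) + 306675/156196 = 45440/(-30 - 184/127) + 306675/156196 = 45440/(-3994/127) + 306675/156196 = 45440*(-127/3994) + 306675/156196 = -2885440/1997 + 306675/156196 = -450081756265/311923412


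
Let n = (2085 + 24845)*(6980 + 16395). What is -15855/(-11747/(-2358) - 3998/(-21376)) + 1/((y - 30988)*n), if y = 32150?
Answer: -146140502930364585267211/47642415916546797500 ≈ -3067.4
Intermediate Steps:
n = 629488750 (n = 26930*23375 = 629488750)
-15855/(-11747/(-2358) - 3998/(-21376)) + 1/((y - 30988)*n) = -15855/(-11747/(-2358) - 3998/(-21376)) + 1/((32150 - 30988)*629488750) = -15855/(-11747*(-1/2358) - 3998*(-1/21376)) + (1/629488750)/1162 = -15855/(11747/2358 + 1999/10688) + (1/1162)*(1/629488750) = -15855/65132789/12601152 + 1/731465927500 = -15855*12601152/65132789 + 1/731465927500 = -199791264960/65132789 + 1/731465927500 = -146140502930364585267211/47642415916546797500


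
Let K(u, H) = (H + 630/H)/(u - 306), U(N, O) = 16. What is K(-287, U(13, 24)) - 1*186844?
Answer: -886388379/4744 ≈ -1.8684e+5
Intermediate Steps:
K(u, H) = (H + 630/H)/(-306 + u)
K(-287, U(13, 24)) - 1*186844 = (630 + 16**2)/(16*(-306 - 287)) - 1*186844 = (1/16)*(630 + 256)/(-593) - 186844 = (1/16)*(-1/593)*886 - 186844 = -443/4744 - 186844 = -886388379/4744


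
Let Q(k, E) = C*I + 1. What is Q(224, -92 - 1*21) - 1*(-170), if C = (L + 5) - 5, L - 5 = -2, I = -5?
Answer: 156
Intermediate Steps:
L = 3 (L = 5 - 2 = 3)
C = 3 (C = (3 + 5) - 5 = 8 - 5 = 3)
Q(k, E) = -14 (Q(k, E) = 3*(-5) + 1 = -15 + 1 = -14)
Q(224, -92 - 1*21) - 1*(-170) = -14 - 1*(-170) = -14 + 170 = 156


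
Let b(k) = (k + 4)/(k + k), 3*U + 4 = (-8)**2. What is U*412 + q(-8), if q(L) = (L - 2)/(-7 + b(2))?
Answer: 90660/11 ≈ 8241.8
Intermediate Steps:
U = 20 (U = -4/3 + (1/3)*(-8)**2 = -4/3 + (1/3)*64 = -4/3 + 64/3 = 20)
b(k) = (4 + k)/(2*k) (b(k) = (4 + k)/((2*k)) = (4 + k)*(1/(2*k)) = (4 + k)/(2*k))
q(L) = 4/11 - 2*L/11 (q(L) = (L - 2)/(-7 + (1/2)*(4 + 2)/2) = (-2 + L)/(-7 + (1/2)*(1/2)*6) = (-2 + L)/(-7 + 3/2) = (-2 + L)/(-11/2) = (-2 + L)*(-2/11) = 4/11 - 2*L/11)
U*412 + q(-8) = 20*412 + (4/11 - 2/11*(-8)) = 8240 + (4/11 + 16/11) = 8240 + 20/11 = 90660/11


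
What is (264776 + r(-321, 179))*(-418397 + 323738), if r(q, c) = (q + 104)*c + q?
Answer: -21356206308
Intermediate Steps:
r(q, c) = q + c*(104 + q) (r(q, c) = (104 + q)*c + q = c*(104 + q) + q = q + c*(104 + q))
(264776 + r(-321, 179))*(-418397 + 323738) = (264776 + (-321 + 104*179 + 179*(-321)))*(-418397 + 323738) = (264776 + (-321 + 18616 - 57459))*(-94659) = (264776 - 39164)*(-94659) = 225612*(-94659) = -21356206308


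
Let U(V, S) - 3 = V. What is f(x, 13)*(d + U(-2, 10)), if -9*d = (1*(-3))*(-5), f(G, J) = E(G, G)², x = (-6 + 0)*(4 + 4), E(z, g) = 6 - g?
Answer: -1944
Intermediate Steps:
U(V, S) = 3 + V
x = -48 (x = -6*8 = -48)
f(G, J) = (6 - G)²
d = -5/3 (d = -1*(-3)*(-5)/9 = -(-1)*(-5)/3 = -⅑*15 = -5/3 ≈ -1.6667)
f(x, 13)*(d + U(-2, 10)) = (-6 - 48)²*(-5/3 + (3 - 2)) = (-54)²*(-5/3 + 1) = 2916*(-⅔) = -1944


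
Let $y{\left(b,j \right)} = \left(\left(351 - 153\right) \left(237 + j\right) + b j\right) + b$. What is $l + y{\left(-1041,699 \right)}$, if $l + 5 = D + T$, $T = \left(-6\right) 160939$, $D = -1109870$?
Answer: $-2618881$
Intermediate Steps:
$T = -965634$
$y{\left(b,j \right)} = 46926 + b + 198 j + b j$ ($y{\left(b,j \right)} = \left(198 \left(237 + j\right) + b j\right) + b = \left(\left(46926 + 198 j\right) + b j\right) + b = \left(46926 + 198 j + b j\right) + b = 46926 + b + 198 j + b j$)
$l = -2075509$ ($l = -5 - 2075504 = -2075509$)
$l + y{\left(-1041,699 \right)} = -2075509 + \left(46926 - 1041 + 198 \cdot 699 - 727659\right) = -2075509 + \left(46926 - 1041 + 138402 - 727659\right) = -2075509 - 543372 = -2618881$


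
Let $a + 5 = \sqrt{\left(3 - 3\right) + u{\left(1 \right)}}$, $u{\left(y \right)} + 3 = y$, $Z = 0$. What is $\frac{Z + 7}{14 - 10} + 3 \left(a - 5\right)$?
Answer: $- \frac{113}{4} + 3 i \sqrt{2} \approx -28.25 + 4.2426 i$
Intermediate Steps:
$u{\left(y \right)} = -3 + y$
$a = -5 + i \sqrt{2}$ ($a = -5 + \sqrt{\left(3 - 3\right) + \left(-3 + 1\right)} = -5 + \sqrt{0 - 2} = -5 + \sqrt{-2} = -5 + i \sqrt{2} \approx -5.0 + 1.4142 i$)
$\frac{Z + 7}{14 - 10} + 3 \left(a - 5\right) = \frac{0 + 7}{14 - 10} + 3 \left(\left(-5 + i \sqrt{2}\right) - 5\right) = \frac{1}{4} \cdot 7 + 3 \left(\left(-5 + i \sqrt{2}\right) - 5\right) = \frac{1}{4} \cdot 7 + 3 \left(-10 + i \sqrt{2}\right) = \frac{7}{4} - \left(30 - 3 i \sqrt{2}\right) = - \frac{113}{4} + 3 i \sqrt{2}$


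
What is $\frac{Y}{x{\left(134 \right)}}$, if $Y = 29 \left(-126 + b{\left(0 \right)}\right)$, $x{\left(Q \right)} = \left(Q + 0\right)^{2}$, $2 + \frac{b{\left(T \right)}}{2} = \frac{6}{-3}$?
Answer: $- \frac{29}{134} \approx -0.21642$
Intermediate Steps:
$b{\left(T \right)} = -8$ ($b{\left(T \right)} = -4 + 2 \frac{6}{-3} = -4 + 2 \cdot 6 \left(- \frac{1}{3}\right) = -4 + 2 \left(-2\right) = -4 - 4 = -8$)
$x{\left(Q \right)} = Q^{2}$
$Y = -3886$ ($Y = 29 \left(-126 - 8\right) = 29 \left(-134\right) = -3886$)
$\frac{Y}{x{\left(134 \right)}} = - \frac{3886}{134^{2}} = - \frac{3886}{17956} = \left(-3886\right) \frac{1}{17956} = - \frac{29}{134}$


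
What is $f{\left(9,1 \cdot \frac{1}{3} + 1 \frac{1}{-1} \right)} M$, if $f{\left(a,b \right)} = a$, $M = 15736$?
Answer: $141624$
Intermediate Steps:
$f{\left(9,1 \cdot \frac{1}{3} + 1 \frac{1}{-1} \right)} M = 9 \cdot 15736 = 141624$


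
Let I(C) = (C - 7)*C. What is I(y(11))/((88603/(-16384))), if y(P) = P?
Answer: -720896/88603 ≈ -8.1362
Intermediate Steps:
I(C) = C*(-7 + C) (I(C) = (-7 + C)*C = C*(-7 + C))
I(y(11))/((88603/(-16384))) = (11*(-7 + 11))/((88603/(-16384))) = (11*4)/((88603*(-1/16384))) = 44/(-88603/16384) = 44*(-16384/88603) = -720896/88603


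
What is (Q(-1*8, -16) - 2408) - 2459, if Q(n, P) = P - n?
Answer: -4875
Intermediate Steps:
(Q(-1*8, -16) - 2408) - 2459 = ((-16 - (-1)*8) - 2408) - 2459 = ((-16 - 1*(-8)) - 2408) - 2459 = ((-16 + 8) - 2408) - 2459 = (-8 - 2408) - 2459 = -2416 - 2459 = -4875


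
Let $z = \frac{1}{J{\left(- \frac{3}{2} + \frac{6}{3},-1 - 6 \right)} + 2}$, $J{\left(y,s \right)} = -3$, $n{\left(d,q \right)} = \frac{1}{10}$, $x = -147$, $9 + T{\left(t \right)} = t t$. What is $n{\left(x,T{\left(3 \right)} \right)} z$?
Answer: $- \frac{1}{10} \approx -0.1$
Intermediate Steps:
$T{\left(t \right)} = -9 + t^{2}$ ($T{\left(t \right)} = -9 + t t = -9 + t^{2}$)
$n{\left(d,q \right)} = \frac{1}{10}$
$z = -1$ ($z = \frac{1}{-3 + 2} = \frac{1}{-1} = -1$)
$n{\left(x,T{\left(3 \right)} \right)} z = \frac{1}{10} \left(-1\right) = - \frac{1}{10}$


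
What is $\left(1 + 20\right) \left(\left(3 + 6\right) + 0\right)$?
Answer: $189$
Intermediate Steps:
$\left(1 + 20\right) \left(\left(3 + 6\right) + 0\right) = 21 \left(9 + 0\right) = 21 \cdot 9 = 189$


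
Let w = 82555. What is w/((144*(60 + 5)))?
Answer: 16511/1872 ≈ 8.8200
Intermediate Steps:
w/((144*(60 + 5))) = 82555/((144*(60 + 5))) = 82555/((144*65)) = 82555/9360 = 82555*(1/9360) = 16511/1872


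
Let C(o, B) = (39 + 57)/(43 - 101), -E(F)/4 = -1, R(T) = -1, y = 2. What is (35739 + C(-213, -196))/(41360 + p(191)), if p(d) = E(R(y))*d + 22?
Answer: 1036383/1222234 ≈ 0.84794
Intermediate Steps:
E(F) = 4 (E(F) = -4*(-1) = 4)
p(d) = 22 + 4*d (p(d) = 4*d + 22 = 22 + 4*d)
C(o, B) = -48/29 (C(o, B) = 96/(-58) = 96*(-1/58) = -48/29)
(35739 + C(-213, -196))/(41360 + p(191)) = (35739 - 48/29)/(41360 + (22 + 4*191)) = 1036383/(29*(41360 + (22 + 764))) = 1036383/(29*(41360 + 786)) = (1036383/29)/42146 = (1036383/29)*(1/42146) = 1036383/1222234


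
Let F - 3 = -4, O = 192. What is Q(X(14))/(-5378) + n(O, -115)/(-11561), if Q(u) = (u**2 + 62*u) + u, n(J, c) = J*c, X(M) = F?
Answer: 59731511/31087529 ≈ 1.9214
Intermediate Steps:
F = -1 (F = 3 - 4 = -1)
X(M) = -1
Q(u) = u**2 + 63*u
Q(X(14))/(-5378) + n(O, -115)/(-11561) = -(63 - 1)/(-5378) + (192*(-115))/(-11561) = -1*62*(-1/5378) - 22080*(-1/11561) = -62*(-1/5378) + 22080/11561 = 31/2689 + 22080/11561 = 59731511/31087529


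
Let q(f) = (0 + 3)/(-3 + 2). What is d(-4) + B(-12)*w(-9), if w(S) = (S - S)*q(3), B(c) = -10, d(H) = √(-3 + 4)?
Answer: 1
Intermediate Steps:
d(H) = 1 (d(H) = √1 = 1)
q(f) = -3 (q(f) = 3/(-1) = 3*(-1) = -3)
w(S) = 0 (w(S) = (S - S)*(-3) = 0*(-3) = 0)
d(-4) + B(-12)*w(-9) = 1 - 10*0 = 1 + 0 = 1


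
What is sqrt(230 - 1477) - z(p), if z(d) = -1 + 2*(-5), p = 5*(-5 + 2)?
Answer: 11 + I*sqrt(1247) ≈ 11.0 + 35.313*I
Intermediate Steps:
p = -15 (p = 5*(-3) = -15)
z(d) = -11 (z(d) = -1 - 10 = -11)
sqrt(230 - 1477) - z(p) = sqrt(230 - 1477) - 1*(-11) = sqrt(-1247) + 11 = I*sqrt(1247) + 11 = 11 + I*sqrt(1247)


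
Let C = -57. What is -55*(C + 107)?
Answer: -2750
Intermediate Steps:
-55*(C + 107) = -55*(-57 + 107) = -55*50 = -2750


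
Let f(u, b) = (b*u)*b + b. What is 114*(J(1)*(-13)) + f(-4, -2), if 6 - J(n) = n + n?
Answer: -5946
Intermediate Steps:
J(n) = 6 - 2*n (J(n) = 6 - (n + n) = 6 - 2*n)
f(u, b) = b + u*b² (f(u, b) = u*b² + b = b + u*b²)
114*(J(1)*(-13)) + f(-4, -2) = 114*((6 - 2*1)*(-13)) - 2*(1 - 2*(-4)) = 114*((6 - 2)*(-13)) - 2*(1 + 8) = 114*(4*(-13)) - 2*9 = 114*(-52) - 18 = -5928 - 18 = -5946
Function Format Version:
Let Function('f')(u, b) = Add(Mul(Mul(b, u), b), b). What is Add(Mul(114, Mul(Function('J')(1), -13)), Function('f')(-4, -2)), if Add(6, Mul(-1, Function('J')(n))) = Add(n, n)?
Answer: -5946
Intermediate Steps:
Function('J')(n) = Add(6, Mul(-2, n)) (Function('J')(n) = Add(6, Mul(-1, Add(n, n))) = Add(6, Mul(-1, Mul(2, n))) = Add(6, Mul(-2, n)))
Function('f')(u, b) = Add(b, Mul(u, Pow(b, 2))) (Function('f')(u, b) = Add(Mul(u, Pow(b, 2)), b) = Add(b, Mul(u, Pow(b, 2))))
Add(Mul(114, Mul(Function('J')(1), -13)), Function('f')(-4, -2)) = Add(Mul(114, Mul(Add(6, Mul(-2, 1)), -13)), Mul(-2, Add(1, Mul(-2, -4)))) = Add(Mul(114, Mul(Add(6, -2), -13)), Mul(-2, Add(1, 8))) = Add(Mul(114, Mul(4, -13)), Mul(-2, 9)) = Add(Mul(114, -52), -18) = Add(-5928, -18) = -5946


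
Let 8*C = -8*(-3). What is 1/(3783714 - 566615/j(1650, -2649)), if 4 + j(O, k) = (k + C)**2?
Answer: 7001312/26490961666153 ≈ 2.6429e-7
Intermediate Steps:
C = 3 (C = (-8*(-3))/8 = (1/8)*24 = 3)
j(O, k) = -4 + (3 + k)**2 (j(O, k) = -4 + (k + 3)**2 = -4 + (3 + k)**2)
1/(3783714 - 566615/j(1650, -2649)) = 1/(3783714 - 566615/(-4 + (3 - 2649)**2)) = 1/(3783714 - 566615/(-4 + (-2646)**2)) = 1/(3783714 - 566615/(-4 + 7001316)) = 1/(3783714 - 566615/7001312) = 1/(26490961666153/7001312) = 7001312/26490961666153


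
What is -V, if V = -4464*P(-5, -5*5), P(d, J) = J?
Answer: -111600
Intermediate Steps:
V = 111600 (V = -(-22320)*5 = -4464*(-25) = 111600)
-V = -1*111600 = -111600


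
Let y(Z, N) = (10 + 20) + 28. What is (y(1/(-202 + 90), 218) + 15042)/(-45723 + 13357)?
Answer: -7550/16183 ≈ -0.46654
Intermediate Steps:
y(Z, N) = 58 (y(Z, N) = 30 + 28 = 58)
(y(1/(-202 + 90), 218) + 15042)/(-45723 + 13357) = (58 + 15042)/(-45723 + 13357) = 15100/(-32366) = 15100*(-1/32366) = -7550/16183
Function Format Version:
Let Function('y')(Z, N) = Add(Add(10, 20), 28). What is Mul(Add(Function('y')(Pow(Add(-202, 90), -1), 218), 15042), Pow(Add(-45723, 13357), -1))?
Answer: Rational(-7550, 16183) ≈ -0.46654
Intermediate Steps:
Function('y')(Z, N) = 58 (Function('y')(Z, N) = Add(30, 28) = 58)
Mul(Add(Function('y')(Pow(Add(-202, 90), -1), 218), 15042), Pow(Add(-45723, 13357), -1)) = Mul(Add(58, 15042), Pow(Add(-45723, 13357), -1)) = Mul(15100, Pow(-32366, -1)) = Mul(15100, Rational(-1, 32366)) = Rational(-7550, 16183)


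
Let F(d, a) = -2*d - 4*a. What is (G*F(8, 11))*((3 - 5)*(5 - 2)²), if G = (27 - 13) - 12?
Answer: 2160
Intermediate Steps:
G = 2 (G = 14 - 12 = 2)
F(d, a) = -4*a - 2*d
(G*F(8, 11))*((3 - 5)*(5 - 2)²) = (2*(-4*11 - 2*8))*((3 - 5)*(5 - 2)²) = (2*(-44 - 16))*(-2*3²) = (2*(-60))*(-2*9) = -120*(-18) = 2160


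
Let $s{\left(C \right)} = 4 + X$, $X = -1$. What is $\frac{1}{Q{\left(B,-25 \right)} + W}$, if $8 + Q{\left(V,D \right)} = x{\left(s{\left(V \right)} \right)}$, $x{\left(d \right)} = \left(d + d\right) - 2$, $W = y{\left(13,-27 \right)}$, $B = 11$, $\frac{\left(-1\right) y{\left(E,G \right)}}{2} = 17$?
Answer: $- \frac{1}{38} \approx -0.026316$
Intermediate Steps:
$y{\left(E,G \right)} = -34$ ($y{\left(E,G \right)} = \left(-2\right) 17 = -34$)
$W = -34$
$s{\left(C \right)} = 3$ ($s{\left(C \right)} = 4 - 1 = 3$)
$x{\left(d \right)} = -2 + 2 d$ ($x{\left(d \right)} = 2 d - 2 = -2 + 2 d$)
$Q{\left(V,D \right)} = -4$ ($Q{\left(V,D \right)} = -8 + \left(-2 + 2 \cdot 3\right) = -8 + \left(-2 + 6\right) = -8 + 4 = -4$)
$\frac{1}{Q{\left(B,-25 \right)} + W} = \frac{1}{-4 - 34} = \frac{1}{-38} = - \frac{1}{38}$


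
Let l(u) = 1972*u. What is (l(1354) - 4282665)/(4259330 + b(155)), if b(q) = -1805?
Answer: -1612577/4257525 ≈ -0.37876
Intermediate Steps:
(l(1354) - 4282665)/(4259330 + b(155)) = (1972*1354 - 4282665)/(4259330 - 1805) = (2670088 - 4282665)/4257525 = -1612577*1/4257525 = -1612577/4257525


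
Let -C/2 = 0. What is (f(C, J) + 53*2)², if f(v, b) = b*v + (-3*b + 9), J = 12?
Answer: 6241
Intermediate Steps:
C = 0 (C = -2*0 = 0)
f(v, b) = 9 - 3*b + b*v (f(v, b) = b*v + (9 - 3*b) = 9 - 3*b + b*v)
(f(C, J) + 53*2)² = ((9 - 3*12 + 12*0) + 53*2)² = ((9 - 36 + 0) + 106)² = (-27 + 106)² = 79² = 6241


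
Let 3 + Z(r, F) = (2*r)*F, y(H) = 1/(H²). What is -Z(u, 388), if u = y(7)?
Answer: -629/49 ≈ -12.837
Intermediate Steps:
y(H) = H⁻²
u = 1/49 (u = 7⁻² = 1/49 ≈ 0.020408)
Z(r, F) = -3 + 2*F*r (Z(r, F) = -3 + (2*r)*F = -3 + 2*F*r)
-Z(u, 388) = -(-3 + 2*388*(1/49)) = -(-3 + 776/49) = -1*629/49 = -629/49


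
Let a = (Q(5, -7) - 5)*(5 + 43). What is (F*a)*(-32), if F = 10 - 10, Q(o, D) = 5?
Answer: 0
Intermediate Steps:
F = 0
a = 0 (a = (5 - 5)*(5 + 43) = 0*48 = 0)
(F*a)*(-32) = (0*0)*(-32) = 0*(-32) = 0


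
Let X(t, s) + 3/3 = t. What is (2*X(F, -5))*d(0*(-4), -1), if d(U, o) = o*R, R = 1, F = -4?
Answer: 10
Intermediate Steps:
X(t, s) = -1 + t
d(U, o) = o (d(U, o) = o*1 = o)
(2*X(F, -5))*d(0*(-4), -1) = (2*(-1 - 4))*(-1) = (2*(-5))*(-1) = -10*(-1) = 10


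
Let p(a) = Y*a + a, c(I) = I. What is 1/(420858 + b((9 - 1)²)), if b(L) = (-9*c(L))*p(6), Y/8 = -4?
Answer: 1/527994 ≈ 1.8940e-6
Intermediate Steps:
Y = -32 (Y = 8*(-4) = -32)
p(a) = -31*a (p(a) = -32*a + a = -31*a)
b(L) = 1674*L (b(L) = (-9*L)*(-31*6) = -9*L*(-186) = 1674*L)
1/(420858 + b((9 - 1)²)) = 1/(420858 + 1674*(9 - 1)²) = 1/(420858 + 1674*8²) = 1/(420858 + 1674*64) = 1/(420858 + 107136) = 1/527994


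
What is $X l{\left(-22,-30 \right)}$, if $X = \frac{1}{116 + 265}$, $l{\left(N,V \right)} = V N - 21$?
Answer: $\frac{213}{127} \approx 1.6772$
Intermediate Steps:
$l{\left(N,V \right)} = -21 + N V$ ($l{\left(N,V \right)} = N V - 21 = -21 + N V$)
$X = \frac{1}{381} \approx 0.0026247$
$X l{\left(-22,-30 \right)} = \frac{-21 - -660}{381} = \frac{-21 + 660}{381} = \frac{1}{381} \cdot 639 = \frac{213}{127}$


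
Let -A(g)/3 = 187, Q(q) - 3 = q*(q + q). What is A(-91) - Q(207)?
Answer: -86262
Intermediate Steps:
Q(q) = 3 + 2*q² (Q(q) = 3 + q*(q + q) = 3 + q*(2*q) = 3 + 2*q²)
A(g) = -561 (A(g) = -3*187 = -561)
A(-91) - Q(207) = -561 - (3 + 2*207²) = -561 - (3 + 2*42849) = -561 - (3 + 85698) = -561 - 1*85701 = -561 - 85701 = -86262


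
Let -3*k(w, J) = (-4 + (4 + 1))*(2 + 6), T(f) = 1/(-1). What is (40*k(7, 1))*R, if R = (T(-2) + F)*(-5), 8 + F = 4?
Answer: -8000/3 ≈ -2666.7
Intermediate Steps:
T(f) = -1
k(w, J) = -8/3 (k(w, J) = -(-4 + (4 + 1))*(2 + 6)/3 = -(-4 + 5)*8/3 = -8/3)
F = -4 (F = -8 + 4 = -4)
R = 25 (R = (-1 - 4)*(-5) = -5*(-5) = 25)
(40*k(7, 1))*R = (40*(-8/3))*25 = -320/3*25 = -8000/3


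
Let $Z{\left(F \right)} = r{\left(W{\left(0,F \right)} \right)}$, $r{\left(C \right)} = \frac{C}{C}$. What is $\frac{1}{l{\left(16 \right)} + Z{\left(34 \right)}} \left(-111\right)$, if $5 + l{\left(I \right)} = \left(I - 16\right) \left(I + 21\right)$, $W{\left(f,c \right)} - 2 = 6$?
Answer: $\frac{111}{4} \approx 27.75$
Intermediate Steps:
$W{\left(f,c \right)} = 8$ ($W{\left(f,c \right)} = 2 + 6 = 8$)
$r{\left(C \right)} = 1$
$Z{\left(F \right)} = 1$
$l{\left(I \right)} = -5 + \left(-16 + I\right) \left(21 + I\right)$ ($l{\left(I \right)} = -5 + \left(I - 16\right) \left(I + 21\right) = -5 + \left(-16 + I\right) \left(21 + I\right)$)
$\frac{1}{l{\left(16 \right)} + Z{\left(34 \right)}} \left(-111\right) = \frac{1}{\left(-341 + 16^{2} + 5 \cdot 16\right) + 1} \left(-111\right) = \frac{1}{\left(-341 + 256 + 80\right) + 1} \left(-111\right) = \frac{1}{-5 + 1} \left(-111\right) = \frac{1}{-4} \left(-111\right) = \left(- \frac{1}{4}\right) \left(-111\right) = \frac{111}{4}$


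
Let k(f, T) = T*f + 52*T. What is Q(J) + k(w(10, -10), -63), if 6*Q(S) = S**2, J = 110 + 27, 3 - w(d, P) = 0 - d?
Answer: -5801/6 ≈ -966.83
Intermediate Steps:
w(d, P) = 3 + d (w(d, P) = 3 - (0 - d) = 3 - (-1)*d = 3 + d)
k(f, T) = 52*T + T*f
J = 137
Q(S) = S**2/6
Q(J) + k(w(10, -10), -63) = (1/6)*137**2 - 63*(52 + (3 + 10)) = (1/6)*18769 - 63*(52 + 13) = 18769/6 - 63*65 = 18769/6 - 4095 = -5801/6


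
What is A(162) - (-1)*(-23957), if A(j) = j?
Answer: -23795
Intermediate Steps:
A(162) - (-1)*(-23957) = 162 - (-1)*(-23957) = 162 - 1*23957 = 162 - 23957 = -23795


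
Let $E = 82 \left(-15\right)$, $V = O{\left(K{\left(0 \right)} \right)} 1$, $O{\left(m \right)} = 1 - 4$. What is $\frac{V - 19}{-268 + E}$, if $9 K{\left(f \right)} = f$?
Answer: $\frac{11}{749} \approx 0.014686$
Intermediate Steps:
$K{\left(f \right)} = \frac{f}{9}$
$O{\left(m \right)} = -3$ ($O{\left(m \right)} = 1 - 4 = -3$)
$V = -3$ ($V = \left(-3\right) 1 = -3$)
$E = -1230$
$\frac{V - 19}{-268 + E} = \frac{-3 - 19}{-268 - 1230} = \frac{-3 - 19}{-1498} = \left(- \frac{1}{1498}\right) \left(-22\right) = \frac{11}{749}$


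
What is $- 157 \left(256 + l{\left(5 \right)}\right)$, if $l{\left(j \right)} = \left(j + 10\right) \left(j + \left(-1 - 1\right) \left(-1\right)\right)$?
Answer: $-56677$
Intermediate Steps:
$l{\left(j \right)} = \left(2 + j\right) \left(10 + j\right)$ ($l{\left(j \right)} = \left(10 + j\right) \left(j - -2\right) = \left(10 + j\right) \left(j + 2\right) = \left(10 + j\right) \left(2 + j\right) = \left(2 + j\right) \left(10 + j\right)$)
$- 157 \left(256 + l{\left(5 \right)}\right) = - 157 \left(256 + \left(20 + 5^{2} + 12 \cdot 5\right)\right) = - 157 \left(256 + \left(20 + 25 + 60\right)\right) = - 157 \left(256 + 105\right) = \left(-157\right) 361 = -56677$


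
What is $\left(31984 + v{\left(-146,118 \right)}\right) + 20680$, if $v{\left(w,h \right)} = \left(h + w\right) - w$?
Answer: $52782$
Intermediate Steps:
$v{\left(w,h \right)} = h$
$\left(31984 + v{\left(-146,118 \right)}\right) + 20680 = \left(31984 + 118\right) + 20680 = 32102 + 20680 = 52782$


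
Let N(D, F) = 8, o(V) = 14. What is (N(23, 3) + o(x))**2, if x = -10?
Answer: 484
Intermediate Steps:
(N(23, 3) + o(x))**2 = (8 + 14)**2 = 22**2 = 484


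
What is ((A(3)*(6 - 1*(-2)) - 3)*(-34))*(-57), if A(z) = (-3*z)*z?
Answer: -424422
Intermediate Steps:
A(z) = -3*z²
((A(3)*(6 - 1*(-2)) - 3)*(-34))*(-57) = (((-3*3²)*(6 - 1*(-2)) - 3)*(-34))*(-57) = (((-3*9)*(6 + 2) - 3)*(-34))*(-57) = ((-27*8 - 3)*(-34))*(-57) = ((-216 - 3)*(-34))*(-57) = -219*(-34)*(-57) = 7446*(-57) = -424422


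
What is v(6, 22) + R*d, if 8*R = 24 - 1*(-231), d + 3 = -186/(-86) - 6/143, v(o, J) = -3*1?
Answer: -763053/24596 ≈ -31.023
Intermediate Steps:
v(o, J) = -3
d = -5406/6149 (d = -3 + (-186/(-86) - 6/143) = -3 + (-186*(-1/86) - 6*1/143) = -3 + (93/43 - 6/143) = -3 + 13041/6149 = -5406/6149 ≈ -0.87917)
R = 255/8 (R = (24 - 1*(-231))/8 = (24 + 231)/8 = (⅛)*255 = 255/8 ≈ 31.875)
v(6, 22) + R*d = -3 + (255/8)*(-5406/6149) = -3 - 689265/24596 = -763053/24596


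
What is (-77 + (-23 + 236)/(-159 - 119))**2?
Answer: 467381161/77284 ≈ 6047.6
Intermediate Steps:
(-77 + (-23 + 236)/(-159 - 119))**2 = (-77 + 213/(-278))**2 = (-77 + 213*(-1/278))**2 = (-77 - 213/278)**2 = (-21619/278)**2 = 467381161/77284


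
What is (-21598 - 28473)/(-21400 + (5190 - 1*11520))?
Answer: 50071/27730 ≈ 1.8057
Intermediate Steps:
(-21598 - 28473)/(-21400 + (5190 - 1*11520)) = -50071/(-21400 + (5190 - 11520)) = -50071/(-21400 - 6330) = -50071/(-27730) = -50071*(-1/27730) = 50071/27730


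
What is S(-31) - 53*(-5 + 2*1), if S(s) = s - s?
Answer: 159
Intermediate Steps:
S(s) = 0
S(-31) - 53*(-5 + 2*1) = 0 - 53*(-5 + 2*1) = 0 - 53*(-5 + 2) = 0 - 53*(-3) = 0 - 1*(-159) = 0 + 159 = 159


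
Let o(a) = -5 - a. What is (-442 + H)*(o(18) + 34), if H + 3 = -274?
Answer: -7909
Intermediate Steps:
H = -277 (H = -3 - 274 = -277)
(-442 + H)*(o(18) + 34) = (-442 - 277)*((-5 - 1*18) + 34) = -719*((-5 - 18) + 34) = -719*(-23 + 34) = -719*11 = -7909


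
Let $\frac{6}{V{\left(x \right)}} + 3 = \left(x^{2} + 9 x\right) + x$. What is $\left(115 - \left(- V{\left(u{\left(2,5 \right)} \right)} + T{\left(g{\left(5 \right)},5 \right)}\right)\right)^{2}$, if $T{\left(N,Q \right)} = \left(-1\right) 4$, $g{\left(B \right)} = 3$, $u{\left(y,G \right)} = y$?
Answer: $\frac{697225}{49} \approx 14229.0$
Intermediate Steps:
$T{\left(N,Q \right)} = -4$
$V{\left(x \right)} = \frac{6}{-3 + x^{2} + 10 x}$ ($V{\left(x \right)} = \frac{6}{-3 + \left(\left(x^{2} + 9 x\right) + x\right)} = \frac{6}{-3 + \left(x^{2} + 10 x\right)} = \frac{6}{-3 + x^{2} + 10 x}$)
$\left(115 - \left(- V{\left(u{\left(2,5 \right)} \right)} + T{\left(g{\left(5 \right)},5 \right)}\right)\right)^{2} = \left(115 + \left(\frac{6}{-3 + 2^{2} + 10 \cdot 2} - -4\right)\right)^{2} = \left(115 + \left(\frac{6}{-3 + 4 + 20} + 4\right)\right)^{2} = \left(115 + \left(\frac{6}{21} + 4\right)\right)^{2} = \left(115 + \left(6 \cdot \frac{1}{21} + 4\right)\right)^{2} = \left(115 + \left(\frac{2}{7} + 4\right)\right)^{2} = \left(115 + \frac{30}{7}\right)^{2} = \left(\frac{835}{7}\right)^{2} = \frac{697225}{49}$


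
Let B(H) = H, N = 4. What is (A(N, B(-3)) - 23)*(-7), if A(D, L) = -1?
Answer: 168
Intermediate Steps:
(A(N, B(-3)) - 23)*(-7) = (-1 - 23)*(-7) = -24*(-7) = 168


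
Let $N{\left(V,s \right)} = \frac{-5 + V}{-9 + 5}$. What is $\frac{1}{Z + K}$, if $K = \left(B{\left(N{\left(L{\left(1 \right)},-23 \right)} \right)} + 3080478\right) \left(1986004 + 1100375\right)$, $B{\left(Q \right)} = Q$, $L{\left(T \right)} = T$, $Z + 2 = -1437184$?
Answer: $\frac{1}{9507524258355} \approx 1.0518 \cdot 10^{-13}$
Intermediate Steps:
$Z = -1437186$ ($Z = -2 - 1437184 = -1437186$)
$N{\left(V,s \right)} = \frac{5}{4} - \frac{V}{4}$ ($N{\left(V,s \right)} = \frac{-5 + V}{-4} = \left(-5 + V\right) \left(- \frac{1}{4}\right) = \frac{5}{4} - \frac{V}{4}$)
$K = 9507525695541$ ($K = \left(\left(\frac{5}{4} - \frac{1}{4}\right) + 3080478\right) \left(1986004 + 1100375\right) = \left(\left(\frac{5}{4} - \frac{1}{4}\right) + 3080478\right) 3086379 = \left(1 + 3080478\right) 3086379 = 3080479 \cdot 3086379 = 9507525695541$)
$\frac{1}{Z + K} = \frac{1}{-1437186 + 9507525695541} = \frac{1}{9507524258355}$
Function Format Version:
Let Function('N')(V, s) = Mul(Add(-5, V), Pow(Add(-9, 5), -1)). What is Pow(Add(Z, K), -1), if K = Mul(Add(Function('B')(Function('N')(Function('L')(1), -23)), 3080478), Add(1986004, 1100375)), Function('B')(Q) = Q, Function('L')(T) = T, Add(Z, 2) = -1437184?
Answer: Rational(1, 9507524258355) ≈ 1.0518e-13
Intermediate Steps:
Z = -1437186 (Z = Add(-2, -1437184) = -1437186)
Function('N')(V, s) = Add(Rational(5, 4), Mul(Rational(-1, 4), V)) (Function('N')(V, s) = Mul(Add(-5, V), Pow(-4, -1)) = Mul(Add(-5, V), Rational(-1, 4)) = Add(Rational(5, 4), Mul(Rational(-1, 4), V)))
K = 9507525695541 (K = Mul(Add(Add(Rational(5, 4), Mul(Rational(-1, 4), 1)), 3080478), Add(1986004, 1100375)) = Mul(Add(Add(Rational(5, 4), Rational(-1, 4)), 3080478), 3086379) = Mul(Add(1, 3080478), 3086379) = Mul(3080479, 3086379) = 9507525695541)
Pow(Add(Z, K), -1) = Pow(Add(-1437186, 9507525695541), -1) = Pow(9507524258355, -1) = Rational(1, 9507524258355)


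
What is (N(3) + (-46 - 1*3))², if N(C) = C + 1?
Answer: 2025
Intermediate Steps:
N(C) = 1 + C
(N(3) + (-46 - 1*3))² = ((1 + 3) + (-46 - 1*3))² = (4 + (-46 - 3))² = (4 - 49)² = (-45)² = 2025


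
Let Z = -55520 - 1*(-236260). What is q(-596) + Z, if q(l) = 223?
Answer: 180963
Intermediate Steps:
Z = 180740 (Z = -55520 + 236260 = 180740)
q(-596) + Z = 223 + 180740 = 180963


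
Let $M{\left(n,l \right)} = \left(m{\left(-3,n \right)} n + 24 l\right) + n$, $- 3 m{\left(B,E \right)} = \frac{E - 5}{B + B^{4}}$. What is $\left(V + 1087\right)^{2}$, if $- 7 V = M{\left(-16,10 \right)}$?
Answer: $\frac{1693569409}{1521} \approx 1.1135 \cdot 10^{6}$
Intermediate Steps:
$m{\left(B,E \right)} = - \frac{-5 + E}{3 \left(B + B^{4}\right)}$ ($m{\left(B,E \right)} = - \frac{\left(E - 5\right) \frac{1}{B + B^{4}}}{3} = - \frac{\left(-5 + E\right) \frac{1}{B + B^{4}}}{3} = - \frac{\frac{1}{B + B^{4}} \left(-5 + E\right)}{3} = - \frac{-5 + E}{3 \left(B + B^{4}\right)}$)
$M{\left(n,l \right)} = n + 24 l + n \left(\frac{5}{234} - \frac{n}{234}\right)$ ($M{\left(n,l \right)} = \left(\frac{5 - n}{3 \left(-3\right) \left(1 + \left(-3\right)^{3}\right)} n + 24 l\right) + n = \left(\frac{1}{3} \left(- \frac{1}{3}\right) \frac{1}{1 - 27} \left(5 - n\right) n + 24 l\right) + n = \left(\frac{1}{3} \left(- \frac{1}{3}\right) \frac{1}{-26} \left(5 - n\right) n + 24 l\right) + n = \left(\frac{1}{3} \left(- \frac{1}{3}\right) \left(- \frac{1}{26}\right) \left(5 - n\right) n + 24 l\right) + n = \left(\left(\frac{5}{234} - \frac{n}{234}\right) n + 24 l\right) + n = \left(n \left(\frac{5}{234} - \frac{n}{234}\right) + 24 l\right) + n = \left(24 l + n \left(\frac{5}{234} - \frac{n}{234}\right)\right) + n = n + 24 l + n \left(\frac{5}{234} - \frac{n}{234}\right)$)
$V = - \frac{1240}{39}$ ($V = - \frac{24 \cdot 10 - \frac{\left(-16\right)^{2}}{234} + \frac{239}{234} \left(-16\right)}{7} = - \frac{240 - \frac{128}{117} - \frac{1912}{117}}{7} = \left(- \frac{1}{7}\right) \frac{8680}{39} = - \frac{1240}{39} \approx -31.795$)
$\left(V + 1087\right)^{2} = \left(- \frac{1240}{39} + 1087\right)^{2} = \left(\frac{41153}{39}\right)^{2} = \frac{1693569409}{1521}$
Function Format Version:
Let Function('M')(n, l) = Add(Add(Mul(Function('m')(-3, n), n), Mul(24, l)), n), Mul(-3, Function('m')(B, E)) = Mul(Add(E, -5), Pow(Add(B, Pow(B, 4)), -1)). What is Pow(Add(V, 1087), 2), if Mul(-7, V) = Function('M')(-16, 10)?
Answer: Rational(1693569409, 1521) ≈ 1.1135e+6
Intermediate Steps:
Function('m')(B, E) = Mul(Rational(-1, 3), Pow(Add(B, Pow(B, 4)), -1), Add(-5, E)) (Function('m')(B, E) = Mul(Rational(-1, 3), Mul(Add(E, -5), Pow(Add(B, Pow(B, 4)), -1))) = Mul(Rational(-1, 3), Mul(Add(-5, E), Pow(Add(B, Pow(B, 4)), -1))) = Mul(Rational(-1, 3), Mul(Pow(Add(B, Pow(B, 4)), -1), Add(-5, E))) = Mul(Rational(-1, 3), Pow(Add(B, Pow(B, 4)), -1), Add(-5, E)))
Function('M')(n, l) = Add(n, Mul(24, l), Mul(n, Add(Rational(5, 234), Mul(Rational(-1, 234), n)))) (Function('M')(n, l) = Add(Add(Mul(Mul(Rational(1, 3), Pow(-3, -1), Pow(Add(1, Pow(-3, 3)), -1), Add(5, Mul(-1, n))), n), Mul(24, l)), n) = Add(Add(Mul(Mul(Rational(1, 3), Rational(-1, 3), Pow(Add(1, -27), -1), Add(5, Mul(-1, n))), n), Mul(24, l)), n) = Add(Add(Mul(Mul(Rational(1, 3), Rational(-1, 3), Pow(-26, -1), Add(5, Mul(-1, n))), n), Mul(24, l)), n) = Add(Add(Mul(Mul(Rational(1, 3), Rational(-1, 3), Rational(-1, 26), Add(5, Mul(-1, n))), n), Mul(24, l)), n) = Add(Add(Mul(Add(Rational(5, 234), Mul(Rational(-1, 234), n)), n), Mul(24, l)), n) = Add(Add(Mul(n, Add(Rational(5, 234), Mul(Rational(-1, 234), n))), Mul(24, l)), n) = Add(Add(Mul(24, l), Mul(n, Add(Rational(5, 234), Mul(Rational(-1, 234), n)))), n) = Add(n, Mul(24, l), Mul(n, Add(Rational(5, 234), Mul(Rational(-1, 234), n)))))
V = Rational(-1240, 39) (V = Mul(Rational(-1, 7), Add(Mul(24, 10), Mul(Rational(-1, 234), Pow(-16, 2)), Mul(Rational(239, 234), -16))) = Mul(Rational(-1, 7), Add(240, Mul(Rational(-1, 234), 256), Rational(-1912, 117))) = Mul(Rational(-1, 7), Add(240, Rational(-128, 117), Rational(-1912, 117))) = Mul(Rational(-1, 7), Rational(8680, 39)) = Rational(-1240, 39) ≈ -31.795)
Pow(Add(V, 1087), 2) = Pow(Add(Rational(-1240, 39), 1087), 2) = Pow(Rational(41153, 39), 2) = Rational(1693569409, 1521)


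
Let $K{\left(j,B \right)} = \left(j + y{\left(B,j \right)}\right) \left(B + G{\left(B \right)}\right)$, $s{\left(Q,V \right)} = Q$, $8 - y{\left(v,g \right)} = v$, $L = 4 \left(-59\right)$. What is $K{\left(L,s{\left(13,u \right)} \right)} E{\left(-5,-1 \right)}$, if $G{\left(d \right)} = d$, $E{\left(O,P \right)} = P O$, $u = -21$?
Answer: $-31330$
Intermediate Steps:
$E{\left(O,P \right)} = O P$
$L = -236$
$y{\left(v,g \right)} = 8 - v$
$K{\left(j,B \right)} = 2 B \left(8 + j - B\right)$ ($K{\left(j,B \right)} = \left(j - \left(-8 + B\right)\right) \left(B + B\right) = \left(8 + j - B\right) 2 B = 2 B \left(8 + j - B\right)$)
$K{\left(L,s{\left(13,u \right)} \right)} E{\left(-5,-1 \right)} = 2 \cdot 13 \left(8 - 236 - 13\right) \left(\left(-5\right) \left(-1\right)\right) = 2 \cdot 13 \left(8 - 236 - 13\right) 5 = 2 \cdot 13 \left(-241\right) 5 = \left(-6266\right) 5 = -31330$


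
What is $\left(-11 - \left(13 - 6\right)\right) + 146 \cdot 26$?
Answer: $3778$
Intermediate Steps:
$\left(-11 - \left(13 - 6\right)\right) + 146 \cdot 26 = \left(-11 - 7\right) + 3796 = -18 + 3796 = 3778$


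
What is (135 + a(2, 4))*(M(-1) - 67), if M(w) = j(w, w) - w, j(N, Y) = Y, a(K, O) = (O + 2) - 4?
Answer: -9179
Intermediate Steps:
a(K, O) = -2 + O (a(K, O) = (2 + O) - 4 = -2 + O)
M(w) = 0 (M(w) = w - w = 0)
(135 + a(2, 4))*(M(-1) - 67) = (135 + (-2 + 4))*(0 - 67) = (135 + 2)*(-67) = 137*(-67) = -9179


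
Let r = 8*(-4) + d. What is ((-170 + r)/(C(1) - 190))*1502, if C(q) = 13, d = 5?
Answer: 295894/177 ≈ 1671.7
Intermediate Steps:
r = -27 (r = 8*(-4) + 5 = -32 + 5 = -27)
((-170 + r)/(C(1) - 190))*1502 = ((-170 - 27)/(13 - 190))*1502 = -197/(-177)*1502 = -197*(-1/177)*1502 = (197/177)*1502 = 295894/177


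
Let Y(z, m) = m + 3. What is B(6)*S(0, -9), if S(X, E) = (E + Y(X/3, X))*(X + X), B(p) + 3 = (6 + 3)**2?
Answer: 0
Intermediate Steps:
Y(z, m) = 3 + m
B(p) = 78 (B(p) = -3 + (6 + 3)**2 = -3 + 9**2 = -3 + 81 = 78)
S(X, E) = 2*X*(3 + E + X) (S(X, E) = (E + (3 + X))*(X + X) = (3 + E + X)*(2*X) = 2*X*(3 + E + X))
B(6)*S(0, -9) = 78*(2*0*(3 - 9 + 0)) = 78*(2*0*(-6)) = 78*0 = 0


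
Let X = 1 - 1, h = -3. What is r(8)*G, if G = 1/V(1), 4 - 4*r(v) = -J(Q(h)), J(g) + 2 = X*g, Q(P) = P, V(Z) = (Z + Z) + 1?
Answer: ⅙ ≈ 0.16667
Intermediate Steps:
V(Z) = 1 + 2*Z (V(Z) = 2*Z + 1 = 1 + 2*Z)
X = 0
J(g) = -2 (J(g) = -2 + 0*g = -2 + 0 = -2)
r(v) = ½ (r(v) = 1 - (-1)*(-2)/4 = 1 - ¼*2 = 1 - ½ = ½)
G = ⅓ (G = 1/(1 + 2*1) = 1/(1 + 2) = 1/3 = ⅓ ≈ 0.33333)
r(8)*G = (½)*(⅓) = ⅙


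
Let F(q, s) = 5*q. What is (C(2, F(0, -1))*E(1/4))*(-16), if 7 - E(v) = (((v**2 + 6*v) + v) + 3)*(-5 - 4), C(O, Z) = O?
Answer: -1610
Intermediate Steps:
E(v) = 34 + 9*v**2 + 63*v (E(v) = 7 - (((v**2 + 6*v) + v) + 3)*(-5 - 4) = 7 - ((v**2 + 7*v) + 3)*(-9) = 7 - (3 + v**2 + 7*v)*(-9) = 7 - (-27 - 63*v - 9*v**2) = 7 + (27 + 9*v**2 + 63*v) = 34 + 9*v**2 + 63*v)
(C(2, F(0, -1))*E(1/4))*(-16) = (2*(34 + 9*(1/4)**2 + 63/4))*(-16) = (2*(34 + 9*(1/4)**2 + 63*(1/4)))*(-16) = (2*(34 + 9*(1/16) + 63/4))*(-16) = (2*(34 + 9/16 + 63/4))*(-16) = (2*(805/16))*(-16) = (805/8)*(-16) = -1610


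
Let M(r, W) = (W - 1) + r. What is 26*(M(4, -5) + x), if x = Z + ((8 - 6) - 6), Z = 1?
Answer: -130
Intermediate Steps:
M(r, W) = -1 + W + r (M(r, W) = (-1 + W) + r = -1 + W + r)
x = -3 (x = 1 + ((8 - 6) - 6) = 1 + (2 - 6) = 1 - 4 = -3)
26*(M(4, -5) + x) = 26*((-1 - 5 + 4) - 3) = 26*(-2 - 3) = 26*(-5) = -130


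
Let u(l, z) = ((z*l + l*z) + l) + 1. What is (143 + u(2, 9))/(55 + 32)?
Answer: 182/87 ≈ 2.0920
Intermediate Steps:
u(l, z) = 1 + l + 2*l*z (u(l, z) = ((l*z + l*z) + l) + 1 = (2*l*z + l) + 1 = (l + 2*l*z) + 1 = 1 + l + 2*l*z)
(143 + u(2, 9))/(55 + 32) = (143 + (1 + 2 + 2*2*9))/(55 + 32) = (143 + (1 + 2 + 36))/87 = (143 + 39)*(1/87) = 182*(1/87) = 182/87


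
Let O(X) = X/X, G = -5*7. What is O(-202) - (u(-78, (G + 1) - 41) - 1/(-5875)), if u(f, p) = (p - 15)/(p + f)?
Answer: 41108/99875 ≈ 0.41159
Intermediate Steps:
G = -35
O(X) = 1
u(f, p) = (-15 + p)/(f + p)
O(-202) - (u(-78, (G + 1) - 41) - 1/(-5875)) = 1 - ((-15 + ((-35 + 1) - 41))/(-78 + ((-35 + 1) - 41)) - 1/(-5875)) = 1 - ((-15 + (-34 - 41))/(-78 + (-34 - 41)) - 1*(-1/5875)) = 1 - ((-15 - 75)/(-78 - 75) + 1/5875) = 1 - (-90/(-153) + 1/5875) = 1 - (-1/153*(-90) + 1/5875) = 1 - (10/17 + 1/5875) = 1 - 1*58767/99875 = 1 - 58767/99875 = 41108/99875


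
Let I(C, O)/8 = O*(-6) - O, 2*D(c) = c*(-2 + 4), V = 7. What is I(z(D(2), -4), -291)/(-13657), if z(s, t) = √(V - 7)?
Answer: -2328/1951 ≈ -1.1932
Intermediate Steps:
D(c) = c (D(c) = (c*(-2 + 4))/2 = (c*2)/2 = (2*c)/2 = c)
z(s, t) = 0 (z(s, t) = √(7 - 7) = √0 = 0)
I(C, O) = -56*O (I(C, O) = 8*(O*(-6) - O) = 8*(-6*O - O) = 8*(-7*O) = -56*O)
I(z(D(2), -4), -291)/(-13657) = -56*(-291)/(-13657) = 16296*(-1/13657) = -2328/1951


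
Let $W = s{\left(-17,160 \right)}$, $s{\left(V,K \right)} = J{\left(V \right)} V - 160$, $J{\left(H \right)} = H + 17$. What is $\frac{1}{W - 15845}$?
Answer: $- \frac{1}{16005} \approx -6.248 \cdot 10^{-5}$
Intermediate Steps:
$J{\left(H \right)} = 17 + H$
$s{\left(V,K \right)} = -160 + V \left(17 + V\right)$ ($s{\left(V,K \right)} = \left(17 + V\right) V - 160 = V \left(17 + V\right) - 160 = -160 + V \left(17 + V\right)$)
$W = -160$ ($W = -160 - 17 \left(17 - 17\right) = -160 - 0 = -160 + 0 = -160$)
$\frac{1}{W - 15845} = \frac{1}{-160 - 15845} = \frac{1}{-16005} = - \frac{1}{16005}$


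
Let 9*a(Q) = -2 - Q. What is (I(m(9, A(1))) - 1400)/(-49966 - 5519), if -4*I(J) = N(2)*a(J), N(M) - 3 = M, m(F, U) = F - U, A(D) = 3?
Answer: 2518/99873 ≈ 0.025212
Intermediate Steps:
N(M) = 3 + M
a(Q) = -2/9 - Q/9 (a(Q) = (-2 - Q)/9 = -2/9 - Q/9)
I(J) = 5/18 + 5*J/36 (I(J) = -(3 + 2)*(-2/9 - J/9)/4 = -5*(-2/9 - J/9)/4 = -(-10/9 - 5*J/9)/4 = 5/18 + 5*J/36)
(I(m(9, A(1))) - 1400)/(-49966 - 5519) = ((5/18 + 5*(9 - 1*3)/36) - 1400)/(-49966 - 5519) = ((5/18 + 5*(9 - 3)/36) - 1400)/(-55485) = ((5/18 + (5/36)*6) - 1400)*(-1/55485) = ((5/18 + ⅚) - 1400)*(-1/55485) = (10/9 - 1400)*(-1/55485) = -12590/9*(-1/55485) = 2518/99873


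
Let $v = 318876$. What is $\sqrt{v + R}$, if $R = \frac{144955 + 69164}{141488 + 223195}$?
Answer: $\frac{3 \sqrt{523562643628761}}{121561} \approx 564.69$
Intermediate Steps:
$R = \frac{71373}{121561}$ ($R = \frac{214119}{364683} = 214119 \cdot \frac{1}{364683} = \frac{71373}{121561} \approx 0.58714$)
$\sqrt{v + R} = \sqrt{318876 + \frac{71373}{121561}} = \sqrt{\frac{38762956809}{121561}} = \frac{3 \sqrt{523562643628761}}{121561}$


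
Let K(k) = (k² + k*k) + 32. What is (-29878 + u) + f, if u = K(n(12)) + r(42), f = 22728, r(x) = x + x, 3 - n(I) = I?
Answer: -6872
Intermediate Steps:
n(I) = 3 - I
r(x) = 2*x
K(k) = 32 + 2*k² (K(k) = (k² + k²) + 32 = 2*k² + 32 = 32 + 2*k²)
u = 278 (u = (32 + 2*(3 - 1*12)²) + 2*42 = (32 + 2*(3 - 12)²) + 84 = (32 + 2*(-9)²) + 84 = (32 + 2*81) + 84 = (32 + 162) + 84 = 194 + 84 = 278)
(-29878 + u) + f = (-29878 + 278) + 22728 = -29600 + 22728 = -6872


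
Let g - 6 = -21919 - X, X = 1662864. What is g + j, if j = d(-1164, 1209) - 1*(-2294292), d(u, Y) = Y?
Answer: 610724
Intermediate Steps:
j = 2295501 (j = 1209 - 1*(-2294292) = 1209 + 2294292 = 2295501)
g = -1684777 (g = 6 + (-21919 - 1*1662864) = 6 + (-21919 - 1662864) = 6 - 1684783 = -1684777)
g + j = -1684777 + 2295501 = 610724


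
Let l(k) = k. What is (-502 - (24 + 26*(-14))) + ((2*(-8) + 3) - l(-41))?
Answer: -134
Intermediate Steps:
(-502 - (24 + 26*(-14))) + ((2*(-8) + 3) - l(-41)) = (-502 - (24 + 26*(-14))) + ((2*(-8) + 3) - 1*(-41)) = (-502 - (24 - 364)) + ((-16 + 3) + 41) = (-502 - 1*(-340)) + (-13 + 41) = (-502 + 340) + 28 = -162 + 28 = -134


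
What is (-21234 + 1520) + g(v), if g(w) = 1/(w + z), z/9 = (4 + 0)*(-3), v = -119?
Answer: -4475079/227 ≈ -19714.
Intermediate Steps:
z = -108 (z = 9*((4 + 0)*(-3)) = 9*(4*(-3)) = 9*(-12) = -108)
g(w) = 1/(-108 + w) (g(w) = 1/(w - 108) = 1/(-108 + w))
(-21234 + 1520) + g(v) = (-21234 + 1520) + 1/(-108 - 119) = -19714 + 1/(-227) = -19714 - 1/227 = -4475079/227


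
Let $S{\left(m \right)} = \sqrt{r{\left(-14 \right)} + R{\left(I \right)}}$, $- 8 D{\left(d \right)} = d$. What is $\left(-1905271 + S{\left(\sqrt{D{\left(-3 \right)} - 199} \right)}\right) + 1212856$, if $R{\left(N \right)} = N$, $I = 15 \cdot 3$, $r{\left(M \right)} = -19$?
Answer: $-692415 + \sqrt{26} \approx -6.9241 \cdot 10^{5}$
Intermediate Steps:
$D{\left(d \right)} = - \frac{d}{8}$
$I = 45$
$S{\left(m \right)} = \sqrt{26}$ ($S{\left(m \right)} = \sqrt{-19 + 45} = \sqrt{26}$)
$\left(-1905271 + S{\left(\sqrt{D{\left(-3 \right)} - 199} \right)}\right) + 1212856 = \left(-1905271 + \sqrt{26}\right) + 1212856 = -692415 + \sqrt{26}$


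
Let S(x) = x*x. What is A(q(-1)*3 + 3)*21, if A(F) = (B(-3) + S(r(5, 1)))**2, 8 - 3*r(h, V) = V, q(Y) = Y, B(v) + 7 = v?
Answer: 11767/27 ≈ 435.81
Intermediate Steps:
B(v) = -7 + v
r(h, V) = 8/3 - V/3
S(x) = x**2
A(F) = 1681/81 (A(F) = ((-7 - 3) + (8/3 - 1/3*1)**2)**2 = (-10 + (8/3 - 1/3)**2)**2 = (-10 + (7/3)**2)**2 = (-10 + 49/9)**2 = (-41/9)**2 = 1681/81)
A(q(-1)*3 + 3)*21 = (1681/81)*21 = 11767/27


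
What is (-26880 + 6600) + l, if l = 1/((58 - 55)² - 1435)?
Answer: -28919281/1426 ≈ -20280.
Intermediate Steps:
l = -1/1426 (l = 1/(3² - 1435) = 1/(9 - 1435) = 1/(-1426) = -1/1426 ≈ -0.00070126)
(-26880 + 6600) + l = (-26880 + 6600) - 1/1426 = -20280 - 1/1426 = -28919281/1426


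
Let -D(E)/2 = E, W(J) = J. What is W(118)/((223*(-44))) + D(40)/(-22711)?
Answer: -947469/111420166 ≈ -0.0085036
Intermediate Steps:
D(E) = -2*E
W(118)/((223*(-44))) + D(40)/(-22711) = 118/((223*(-44))) - 2*40/(-22711) = 118/(-9812) - 80*(-1/22711) = 118*(-1/9812) + 80/22711 = -59/4906 + 80/22711 = -947469/111420166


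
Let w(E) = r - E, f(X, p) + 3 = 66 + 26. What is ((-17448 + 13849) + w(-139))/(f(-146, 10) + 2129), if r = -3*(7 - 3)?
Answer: -1736/1109 ≈ -1.5654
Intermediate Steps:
r = -12 (r = -3*4 = -12)
f(X, p) = 89 (f(X, p) = -3 + (66 + 26) = -3 + 92 = 89)
w(E) = -12 - E
((-17448 + 13849) + w(-139))/(f(-146, 10) + 2129) = ((-17448 + 13849) + (-12 - 1*(-139)))/(89 + 2129) = (-3599 + (-12 + 139))/2218 = (-3599 + 127)*(1/2218) = -3472*1/2218 = -1736/1109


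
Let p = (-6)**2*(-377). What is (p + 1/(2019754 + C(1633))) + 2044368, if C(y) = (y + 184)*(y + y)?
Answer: 16153105724497/7954076 ≈ 2.0308e+6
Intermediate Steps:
C(y) = 2*y*(184 + y) (C(y) = (184 + y)*(2*y) = 2*y*(184 + y))
p = -13572 (p = 36*(-377) = -13572)
(p + 1/(2019754 + C(1633))) + 2044368 = (-13572 + 1/(2019754 + 2*1633*(184 + 1633))) + 2044368 = (-13572 + 1/(2019754 + 2*1633*1817)) + 2044368 = (-13572 + 1/(2019754 + 5934322)) + 2044368 = (-13572 + 1/7954076) + 2044368 = -107952719471/7954076 + 2044368 = 16153105724497/7954076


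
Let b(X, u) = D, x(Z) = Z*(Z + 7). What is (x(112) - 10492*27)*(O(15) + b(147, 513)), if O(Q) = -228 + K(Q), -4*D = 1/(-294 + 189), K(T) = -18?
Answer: 6972895991/105 ≈ 6.6409e+7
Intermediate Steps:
x(Z) = Z*(7 + Z)
D = 1/420 (D = -1/(4*(-294 + 189)) = -¼/(-105) = -¼*(-1/105) = 1/420 ≈ 0.0023810)
O(Q) = -246 (O(Q) = -228 - 18 = -246)
b(X, u) = 1/420
(x(112) - 10492*27)*(O(15) + b(147, 513)) = (112*(7 + 112) - 10492*27)*(-246 + 1/420) = (112*119 - 283284)*(-103319/420) = (13328 - 283284)*(-103319/420) = -269956*(-103319/420) = 6972895991/105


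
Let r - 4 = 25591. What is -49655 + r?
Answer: -24060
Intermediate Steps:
r = 25595 (r = 4 + 25591 = 25595)
-49655 + r = -49655 + 25595 = -24060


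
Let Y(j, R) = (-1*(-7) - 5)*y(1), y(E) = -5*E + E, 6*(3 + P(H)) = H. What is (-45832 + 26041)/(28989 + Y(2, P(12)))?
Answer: -19791/28981 ≈ -0.68290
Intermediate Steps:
P(H) = -3 + H/6
y(E) = -4*E
Y(j, R) = -8 (Y(j, R) = (-1*(-7) - 5)*(-4*1) = (7 - 5)*(-4) = 2*(-4) = -8)
(-45832 + 26041)/(28989 + Y(2, P(12))) = (-45832 + 26041)/(28989 - 8) = -19791/28981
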